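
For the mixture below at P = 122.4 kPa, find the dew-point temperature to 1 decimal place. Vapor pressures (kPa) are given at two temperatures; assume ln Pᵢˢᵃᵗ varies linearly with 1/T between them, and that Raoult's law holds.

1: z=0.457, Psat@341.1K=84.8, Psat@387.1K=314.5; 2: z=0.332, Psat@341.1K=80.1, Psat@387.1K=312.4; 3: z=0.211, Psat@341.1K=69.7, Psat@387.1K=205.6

T = 355.4 K

Dew-point temperature: Σzᵢ·P/Pᵢˢᵃᵗ(T) = 1. Interpolate ln Pᵢˢᵃᵗ = aᵢ + bᵢ/T.
  T = 341.1 K: ΣzᵢP/Pᵢˢᵃᵗ = 1.5375
  T = 387.1 K: ΣzᵢP/Pᵢˢᵃᵗ = 0.4336
  T = 364.1 K: ΣzᵢP/Pᵢˢᵃᵗ = 0.7832
  T = 352.6 K: ΣzᵢP/Pᵢˢᵃᵗ = 1.0849
  T = 358.4 K: ΣzᵢP/Pᵢˢᵃᵗ = 0.9180
  T = 355.5 K: ΣzᵢP/Pᵢˢᵃᵗ = 0.9972
Interpolating between 352.6 K and 355.5 K gives T ≈ 355.4 K.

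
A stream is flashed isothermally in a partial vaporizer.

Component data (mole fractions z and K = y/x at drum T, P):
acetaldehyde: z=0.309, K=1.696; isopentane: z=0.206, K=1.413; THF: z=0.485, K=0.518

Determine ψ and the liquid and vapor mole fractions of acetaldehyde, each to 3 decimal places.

Newton–Raphson from ψ = 0.6:
  ψ = 0.600: g = -0.1090, g' = -0.320 → ψ = 0.259
  ψ = 0.259: g = -0.0082, g' = -0.283 → ψ = 0.231
Converged at ψ = 0.231.
Compositions from xᵢ = zᵢ/(1+ψ(Kᵢ−1)), yᵢ = Kᵢxᵢ:
  acetaldehyde: x = 0.266, y = 0.452
  isopentane: x = 0.188, y = 0.266
  THF: x = 0.546, y = 0.283

ψ = 0.231, x_acetaldehyde = 0.266, y_acetaldehyde = 0.452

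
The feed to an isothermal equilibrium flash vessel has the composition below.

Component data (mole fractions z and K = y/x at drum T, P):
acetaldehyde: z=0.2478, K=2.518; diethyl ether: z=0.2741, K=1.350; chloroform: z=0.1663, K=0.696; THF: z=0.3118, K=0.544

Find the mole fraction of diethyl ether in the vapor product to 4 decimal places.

Let ψ = V/F and solve Σ zᵢ(Kᵢ−1)/(1+ψ(Kᵢ−1)) = 0.
g(0) = ΣzᵢKᵢ − 1 = 0.2794 and g(1) = 1 − Σzᵢ/Kᵢ = -0.1135, so a root lies in (0, 1).
Iterate (Newton) starting at ψ = 0.42:
  ψ = 0.4200: g = 0.07953, g' = -0.3578 → ψ = 0.6422
  ψ = 0.6422: g = 0.00491, g' = -0.3222 → ψ = 0.6575
Converged at ψ = 0.6575.
Compositions from xᵢ = zᵢ/(1+ψ(Kᵢ−1)), yᵢ = Kᵢxᵢ:
  acetaldehyde: x = 0.1240, y = 0.3123
  diethyl ether: x = 0.2228, y = 0.3008
  chloroform: x = 0.2078, y = 0.1447
  THF: x = 0.4453, y = 0.2423

y_diethyl ether = 0.3008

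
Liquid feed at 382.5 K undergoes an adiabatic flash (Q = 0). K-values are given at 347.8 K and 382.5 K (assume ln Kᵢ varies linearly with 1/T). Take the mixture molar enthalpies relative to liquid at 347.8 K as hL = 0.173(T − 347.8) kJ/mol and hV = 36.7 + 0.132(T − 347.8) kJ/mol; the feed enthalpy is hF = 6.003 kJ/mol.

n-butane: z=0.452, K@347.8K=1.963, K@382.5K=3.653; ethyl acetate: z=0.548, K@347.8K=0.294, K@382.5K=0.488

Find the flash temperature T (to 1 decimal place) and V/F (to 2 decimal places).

Adiabatic flash: solve Rachford–Rice at each trial T, then check hF = ψ·hV(T) + (1−ψ)·hL(T).
  T = 347.8 K: K = (1.963, 0.294), RR gives ψ = 0.071, H_out = 2.612 kJ/mol
  T = 382.5 K: K = (3.653, 0.488), RR gives ψ = 0.676, H_out = 29.860 kJ/mol
  T = 365.1 K: K = (2.715, 0.383), RR gives ψ = 0.413, H_out = 17.864 kJ/mol
  T = 356.5 K: K = (2.320, 0.337), RR gives ψ = 0.267, H_out = 11.191 kJ/mol
  T = 352.1 K: K = (2.134, 0.315), RR gives ψ = 0.176, H_out = 7.188 kJ/mol
  T = 350.0 K: K = (2.049, 0.305), RR gives ψ = 0.128, H_out = 5.054 kJ/mol
Linear interpolation between T = 350.0 (H_out = 5.054) and T = 352.1 (H_out = 7.188) on hF = 6.003 gives T ≈ 350.9 K, at which ψ = 0.15.

T = 350.9 K, V/F = 0.15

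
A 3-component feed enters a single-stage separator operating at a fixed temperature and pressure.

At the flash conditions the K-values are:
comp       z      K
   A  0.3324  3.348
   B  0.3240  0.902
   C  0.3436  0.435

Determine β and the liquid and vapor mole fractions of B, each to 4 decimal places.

β = 0.5940, x_B = 0.3440, y_B = 0.3103

Material balance + equilibrium reduce to Σ zᵢ(Kᵢ−1)/(1+β(Kᵢ−1)) = 0.
Feasibility: ΣzᵢKᵢ = 1.5546, Σzᵢ/Kᵢ = 1.2484 — both > 1, two phases present.
Newton iteration, β⁰ = 0.5:
  β = 0.5000: g = 0.05505, g' = -0.6042 → β = 0.5911
  β = 0.5911: g = 0.00166, g' = -0.5722 → β = 0.5940
Converged at β = 0.5940.
Compositions from xᵢ = zᵢ/(1+β(Kᵢ−1)), yᵢ = Kᵢxᵢ:
  A: x = 0.1388, y = 0.4647
  B: x = 0.3440, y = 0.3103
  C: x = 0.5172, y = 0.2250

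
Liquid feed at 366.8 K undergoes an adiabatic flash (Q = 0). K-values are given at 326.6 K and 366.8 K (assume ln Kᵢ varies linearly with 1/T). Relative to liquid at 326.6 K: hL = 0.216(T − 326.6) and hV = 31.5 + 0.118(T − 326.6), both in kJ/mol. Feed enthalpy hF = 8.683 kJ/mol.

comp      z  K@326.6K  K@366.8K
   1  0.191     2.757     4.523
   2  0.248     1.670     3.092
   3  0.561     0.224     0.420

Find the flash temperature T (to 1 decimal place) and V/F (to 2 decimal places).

Adiabatic flash: solve Rachford–Rice at each trial T, then check hF = ψ·hV(T) + (1−ψ)·hL(T).
  T = 326.6 K: K = (2.757, 1.670, 0.224), RR gives ψ = 0.067, H_out = 2.112 kJ/mol
  T = 366.8 K: K = (4.523, 3.092, 0.420), RR gives ψ = 0.542, H_out = 23.616 kJ/mol
  T = 346.7 K: K = (3.582, 2.313, 0.312), RR gives ψ = 0.325, H_out = 13.929 kJ/mol
  T = 336.6 K: K = (3.153, 1.973, 0.266), RR gives ψ = 0.207, H_out = 8.463 kJ/mol
  T = 341.6 K: K = (3.362, 2.137, 0.288), RR gives ψ = 0.267, H_out = 11.257 kJ/mol
  T = 339.1 K: K = (3.256, 2.054, 0.277), RR gives ψ = 0.237, H_out = 9.885 kJ/mol
  T = 337.9 K: K = (3.207, 2.015, 0.271), RR gives ψ = 0.223, H_out = 9.210 kJ/mol
Linear interpolation between T = 336.6 (H_out = 8.463) and T = 337.9 (H_out = 9.210) on hF = 8.683 gives T ≈ 337.0 K, at which ψ = 0.21.

T = 337.0 K, V/F = 0.21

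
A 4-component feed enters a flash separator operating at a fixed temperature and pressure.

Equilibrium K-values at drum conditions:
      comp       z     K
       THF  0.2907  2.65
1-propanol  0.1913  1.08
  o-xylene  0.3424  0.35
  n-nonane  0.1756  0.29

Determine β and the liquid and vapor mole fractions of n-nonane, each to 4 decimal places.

Iterate (Newton) starting at β = 0.5:
  β = 0.5000: g = -0.24547, g' = -0.7690 → β = 0.1808
  β = 0.1808: g = -0.01071, g' = -0.7730 → β = 0.1669
  β = 0.1669: g = 0.00007, g' = -0.7836 → β = 0.1670
Converged at β = 0.1670.
Compositions from xᵢ = zᵢ/(1+β(Kᵢ−1)), yᵢ = Kᵢxᵢ:
  THF: x = 0.2279, y = 0.6039
  1-propanol: x = 0.1888, y = 0.2039
  o-xylene: x = 0.3841, y = 0.1344
  n-nonane: x = 0.1992, y = 0.0578

β = 0.1670, x_n-nonane = 0.1992, y_n-nonane = 0.0578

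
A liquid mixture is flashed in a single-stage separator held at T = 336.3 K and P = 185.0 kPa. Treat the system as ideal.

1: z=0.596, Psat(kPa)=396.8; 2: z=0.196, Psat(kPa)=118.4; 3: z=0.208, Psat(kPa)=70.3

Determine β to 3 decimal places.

β = 0.802

Raoult's law: Kᵢ = Pᵢˢᵃᵗ/P = Pᵢˢᵃᵗ/185.0.
  K_1 = 396.8/185.0 = 2.14486, K_2 = 118.4/185.0 = 0.64000, K_3 = 70.3/185.0 = 0.38000
Rachford–Rice: g(β) = Σ zᵢ(Kᵢ−1)/(1+β(Kᵢ−1)) = 0.
g(0) = ΣzᵢKᵢ − 1 = 0.483 and g(1) = 1 − Σzᵢ/Kᵢ = -0.131, so a root lies in (0, 1).
Newton iteration, β⁰ = 0.33:
  β = 0.330: g = 0.2530, g' = -0.571 → β = 0.773
  β = 0.773: g = 0.0163, g' = -0.564 → β = 0.802
Converged at β = 0.802.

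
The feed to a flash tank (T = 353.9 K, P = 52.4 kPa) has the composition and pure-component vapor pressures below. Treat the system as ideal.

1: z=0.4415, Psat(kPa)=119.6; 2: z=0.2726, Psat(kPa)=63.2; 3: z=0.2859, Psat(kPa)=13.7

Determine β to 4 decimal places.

Raoult's law: Kᵢ = Pᵢˢᵃᵗ/P = Pᵢˢᵃᵗ/52.4.
  K_1 = 119.6/52.4 = 2.282443, K_2 = 63.2/52.4 = 1.206107, K_3 = 13.7/52.4 = 0.261450
Iterate (Newton) starting at β = 0.65:
  β = 0.6500: g = -0.04777, g' = -0.8018 → β = 0.5904
  β = 0.5904: g = -0.00212, g' = -0.7347 → β = 0.5876
Converged at β = 0.5875.

β = 0.5875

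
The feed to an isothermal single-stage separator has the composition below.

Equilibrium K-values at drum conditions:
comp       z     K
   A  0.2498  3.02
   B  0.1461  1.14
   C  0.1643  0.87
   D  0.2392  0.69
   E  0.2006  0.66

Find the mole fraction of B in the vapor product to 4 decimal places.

y_B = 0.1502

Newton iteration, ψ⁰ = 0.5:
  ψ = 0.5000: g = 0.07739, g' = -0.3238 → ψ = 0.7390
  ψ = 0.7390: g = 0.01006, g' = -0.2498 → ψ = 0.7792
  ψ = 0.7792: g = 0.00015, g' = -0.2425 → ψ = 0.7799
Converged at ψ = 0.7799.
Compositions from xᵢ = zᵢ/(1+ψ(Kᵢ−1)), yᵢ = Kᵢxᵢ:
  A: x = 0.0970, y = 0.2929
  B: x = 0.1317, y = 0.1502
  C: x = 0.1828, y = 0.1591
  D: x = 0.3155, y = 0.2177
  E: x = 0.2730, y = 0.1802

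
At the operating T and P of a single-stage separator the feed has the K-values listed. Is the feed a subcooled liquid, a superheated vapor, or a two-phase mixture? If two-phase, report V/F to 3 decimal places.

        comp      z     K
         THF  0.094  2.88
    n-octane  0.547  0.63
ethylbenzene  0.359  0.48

subcooled liquid

ΣzᵢKᵢ = 0.788; Σzᵢ/Kᵢ = 1.649.
Since ΣzᵢKᵢ < 1 the mixture is below its bubble point — single liquid phase.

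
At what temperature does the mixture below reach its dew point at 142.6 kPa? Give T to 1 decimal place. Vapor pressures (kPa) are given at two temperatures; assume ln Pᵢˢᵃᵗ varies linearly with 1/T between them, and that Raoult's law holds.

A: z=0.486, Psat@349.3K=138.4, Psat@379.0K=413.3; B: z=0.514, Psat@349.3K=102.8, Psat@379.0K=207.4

Dew-point temperature: Σzᵢ·P/Pᵢˢᵃᵗ(T) = 1. Interpolate ln Pᵢˢᵃᵗ = aᵢ + bᵢ/T.
  T = 349.3 K: ΣzᵢP/Pᵢˢᵃᵗ = 1.2137
  T = 379.0 K: ΣzᵢP/Pᵢˢᵃᵗ = 0.5211
  T = 364.1 K: ΣzᵢP/Pᵢˢᵃᵗ = 0.7793
  T = 356.7 K: ΣzᵢP/Pᵢˢᵃᵗ = 0.9669
  T = 353.0 K: ΣzᵢP/Pᵢˢᵃᵗ = 1.0817
  T = 354.9 K: ΣzᵢP/Pᵢˢᵃᵗ = 1.0208
Interpolating between 354.9 K and 356.7 K gives T ≈ 355.6 K.

T = 355.6 K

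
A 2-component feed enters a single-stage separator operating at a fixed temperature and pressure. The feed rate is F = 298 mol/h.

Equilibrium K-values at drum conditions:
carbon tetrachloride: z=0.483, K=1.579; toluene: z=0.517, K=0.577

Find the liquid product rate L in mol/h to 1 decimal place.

L = 223.8 mol/h

Material balance + equilibrium reduce to Σ zᵢ(Kᵢ−1)/(1+ψ(Kᵢ−1)) = 0.
Check two-phase: ΣzᵢKᵢ = 1.061 > 1 and Σzᵢ/Kᵢ = 1.202 > 1, so g(0) = 0.061 > 0 and g(1) = -0.202 < 0.
Binary case is linear: z₁(K₁−1)(1+ψ(K₂−1)) + z₂(K₂−1)(1+ψ(K₁−1)) = 0
⇒ ψ = [z₁(K₁−1)+z₂(K₂−1)] / [−(K₁−1)(K₂−1)] = 0.0610/0.2449 = 0.249
Then V = ψ·F = 0.2489·298 = 74.2 mol/h and L = F − V = 223.8 mol/h.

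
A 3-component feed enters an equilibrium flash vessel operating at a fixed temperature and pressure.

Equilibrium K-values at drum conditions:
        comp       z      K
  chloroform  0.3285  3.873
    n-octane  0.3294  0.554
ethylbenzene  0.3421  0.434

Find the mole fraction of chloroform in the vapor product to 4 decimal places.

y_chloroform = 0.5829

Material balance + equilibrium reduce to Σ zᵢ(Kᵢ−1)/(1+β(Kᵢ−1)) = 0.
g(0) = ΣzᵢKᵢ − 1 = 0.6032 and g(1) = 1 − Σzᵢ/Kᵢ = -0.4677, so a root lies in (0, 1).
Iterate (Newton) starting at β = 0.5:
  β = 0.5000: g = -0.07178, g' = -0.7785 → β = 0.4078
  β = 0.4078: g = 0.00330, g' = -0.8581 → β = 0.4116
Converged at β = 0.4116.
Compositions from xᵢ = zᵢ/(1+β(Kᵢ−1)), yᵢ = Kᵢxᵢ:
  chloroform: x = 0.1505, y = 0.5829
  n-octane: x = 0.4035, y = 0.2235
  ethylbenzene: x = 0.4460, y = 0.1936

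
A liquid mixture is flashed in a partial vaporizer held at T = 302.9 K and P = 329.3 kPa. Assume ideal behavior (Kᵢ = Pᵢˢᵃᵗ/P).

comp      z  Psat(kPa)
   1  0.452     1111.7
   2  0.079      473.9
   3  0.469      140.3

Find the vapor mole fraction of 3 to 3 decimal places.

y_3 = 0.326

Raoult's law: Kᵢ = Pᵢˢᵃᵗ/P = Pᵢˢᵃᵗ/329.3.
  K_1 = 1111.7/329.3 = 3.37595, K_2 = 473.9/329.3 = 1.43911, K_3 = 140.3/329.3 = 0.42606
Rachford–Rice: g(β) = Σ zᵢ(Kᵢ−1)/(1+β(Kᵢ−1)) = 0.
Check two-phase: ΣzᵢKᵢ = 1.839 > 1 and Σzᵢ/Kᵢ = 1.290 > 1, so g(0) = 0.839 > 0 and g(1) = -0.290 < 0.
Newton iteration, β⁰ = 0.62:
  β = 0.620: g = 0.0436, g' = -0.799 → β = 0.675
Converged at β = 0.675.
Compositions from xᵢ = zᵢ/(1+β(Kᵢ−1)), yᵢ = Kᵢxᵢ:
  1: x = 0.174, y = 0.586
  2: x = 0.061, y = 0.088
  3: x = 0.765, y = 0.326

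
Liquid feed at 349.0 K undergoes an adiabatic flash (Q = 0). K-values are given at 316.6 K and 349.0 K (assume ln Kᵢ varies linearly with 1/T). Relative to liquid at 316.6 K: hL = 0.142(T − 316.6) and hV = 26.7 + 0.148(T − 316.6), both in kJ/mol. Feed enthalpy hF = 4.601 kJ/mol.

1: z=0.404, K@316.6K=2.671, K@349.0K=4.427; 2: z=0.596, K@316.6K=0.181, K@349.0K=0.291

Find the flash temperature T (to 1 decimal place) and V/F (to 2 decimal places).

T = 318.8 K, V/F = 0.16

Adiabatic flash: solve Rachford–Rice at each trial T, then check hF = ψ·hV(T) + (1−ψ)·hL(T).
  T = 316.6 K: K = (2.671, 0.181), RR gives ψ = 0.137, H_out = 3.648 kJ/mol
  T = 349.0 K: K = (4.427, 0.291), RR gives ψ = 0.396, H_out = 15.248 kJ/mol
  T = 332.8 K: K = (3.481, 0.232), RR gives ψ = 0.286, H_out = 9.963 kJ/mol
  T = 324.7 K: K = (3.059, 0.206), RR gives ψ = 0.219, H_out = 7.013 kJ/mol
  T = 320.6 K: K = (2.859, 0.193), RR gives ψ = 0.180, H_out = 5.376 kJ/mol
  T = 318.6 K: K = (2.764, 0.187), RR gives ψ = 0.159, H_out = 4.530 kJ/mol
Linear interpolation between T = 318.6 (H_out = 4.530) and T = 320.6 (H_out = 5.376) on hF = 4.601 gives T ≈ 318.8 K, at which ψ = 0.16.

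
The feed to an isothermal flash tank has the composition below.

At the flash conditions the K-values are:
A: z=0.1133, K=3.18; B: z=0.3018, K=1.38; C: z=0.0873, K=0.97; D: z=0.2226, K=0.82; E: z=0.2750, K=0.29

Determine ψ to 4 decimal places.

ψ = 0.2139

Rachford–Rice: g(ψ) = Σ zᵢ(Kᵢ−1)/(1+ψ(Kᵢ−1)) = 0.
g(0) = ΣzᵢKᵢ − 1 = 0.1237 and g(1) = 1 − Σzᵢ/Kᵢ = -0.5641, so a root lies in (0, 1).
Iterate (Newton) starting at ψ = 0.33:
  ψ = 0.3300: g = -0.05468, g' = -0.4612 → ψ = 0.2114
  ψ = 0.2114: g = 0.00119, g' = -0.4894 → ψ = 0.2139
Converged at ψ = 0.2139.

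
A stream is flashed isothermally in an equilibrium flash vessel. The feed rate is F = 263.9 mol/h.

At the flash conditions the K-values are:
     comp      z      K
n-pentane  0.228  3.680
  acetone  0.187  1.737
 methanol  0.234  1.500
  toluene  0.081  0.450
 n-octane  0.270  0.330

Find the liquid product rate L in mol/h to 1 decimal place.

L = 87.2 mol/h

Rachford–Rice: g(V/F) = Σ zᵢ(Kᵢ−1)/(1+V/F(Kᵢ−1)) = 0.
Feasibility: ΣzᵢKᵢ = 1.640, Σzᵢ/Kᵢ = 1.324 — both > 1, two phases present.
Newton iteration, V/F⁰ = 0.5:
  V/F = 0.500: g = 0.1220, g' = -0.711 → V/F = 0.671
  V/F = 0.671: g = -0.0014, g' = -0.749 → V/F = 0.670
Converged at V/F = 0.670.
Then V = V/F·F = 0.6696·263.9 = 176.7 mol/h and L = F − V = 87.2 mol/h.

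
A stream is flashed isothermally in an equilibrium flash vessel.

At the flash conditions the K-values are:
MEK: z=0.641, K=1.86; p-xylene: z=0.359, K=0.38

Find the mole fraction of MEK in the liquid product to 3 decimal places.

x_MEK = 0.419

Binary case is linear: z₁(K₁−1)(1+V/F(K₂−1)) + z₂(K₂−1)(1+V/F(K₁−1)) = 0
⇒ V/F = [z₁(K₁−1)+z₂(K₂−1)] / [−(K₁−1)(K₂−1)] = 0.3287/0.5332 = 0.616
Compositions from xᵢ = zᵢ/(1+V/F(Kᵢ−1)), yᵢ = Kᵢxᵢ:
  MEK: x = 0.419, y = 0.779
  p-xylene: x = 0.581, y = 0.221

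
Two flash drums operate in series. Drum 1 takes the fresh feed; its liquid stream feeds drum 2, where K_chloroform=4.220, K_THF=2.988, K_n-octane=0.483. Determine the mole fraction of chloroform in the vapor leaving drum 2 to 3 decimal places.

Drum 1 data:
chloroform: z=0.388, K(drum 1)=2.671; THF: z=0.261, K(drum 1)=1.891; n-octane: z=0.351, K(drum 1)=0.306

y_chloroform (drum 2) = 0.331

Drum 1:
Rachford–Rice: g(ψ₁) = Σ zᵢ(Kᵢ−1)/(1+ψ₁(Kᵢ−1)) = 0.
Check two-phase: ΣzᵢKᵢ = 1.637 > 1 and Σzᵢ/Kᵢ = 1.430 > 1, so g(0) = 0.637 > 0 and g(1) = -0.430 < 0.
Newton–Raphson from ψ₁ = 0.58:
  ψ₁ = 0.580: g = 0.0749, g' = -0.843 → ψ₁ = 0.669
  ψ₁ = 0.669: g = -0.0027, g' = -0.912 → ψ₁ = 0.666
Converged at ψ₁ = 0.666.
Drum-1 compositions:
  chloroform: x = 0.184, y = 0.491
  THF: x = 0.164, y = 0.310
  n-octane: x = 0.653, y = 0.200
Drum-2 feed = drum-1 liquid: z₂ = (0.1837, 0.1638, 0.6525).
Drum 2:
Material balance + equilibrium reduce to Σ zᵢ(Kᵢ−1)/(1+ψ₂(Kᵢ−1)) = 0.
g(0) = ΣzᵢKᵢ − 1 = 0.580 and g(1) = 1 − Σzᵢ/Kᵢ = -0.449, so a root lies in (0, 1).
Iterate (Newton) starting at ψ₂ = 0.5:
  ψ₂ = 0.500: g = -0.0651, g' = -0.760 → ψ₂ = 0.414
  ψ₂ = 0.414: g = 0.0026, g' = -0.827 → ψ₂ = 0.417
Converged at ψ₂ = 0.418.
  chloroform: x = 0.078, y = 0.331
  THF: x = 0.090, y = 0.267
  n-octane: x = 0.832, y = 0.402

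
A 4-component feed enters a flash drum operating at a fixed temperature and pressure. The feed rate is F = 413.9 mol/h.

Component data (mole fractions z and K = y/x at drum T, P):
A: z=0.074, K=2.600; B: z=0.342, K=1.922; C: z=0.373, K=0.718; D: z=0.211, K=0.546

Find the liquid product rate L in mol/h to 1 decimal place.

Newton iteration, ψ⁰ = 0.5:
  ψ = 0.500: g = 0.0352, g' = -0.308 → ψ = 0.615
  ψ = 0.615: g = 0.0009, g' = -0.294 → ψ = 0.618
Converged at ψ = 0.618.
Then V = ψ·F = 0.6175·413.9 = 255.6 mol/h and L = F − V = 158.3 mol/h.

L = 158.3 mol/h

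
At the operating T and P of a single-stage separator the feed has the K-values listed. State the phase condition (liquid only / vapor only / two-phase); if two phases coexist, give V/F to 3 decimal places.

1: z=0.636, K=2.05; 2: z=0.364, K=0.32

ΣzᵢKᵢ = 1.420; Σzᵢ/Kᵢ = 1.448.
Both exceed 1, so a two-phase solution exists.
Rachford–Rice: g(ψ) = Σ zᵢ(Kᵢ−1)/(1+ψ(Kᵢ−1)) = 0.
Iterate (Newton) starting at ψ = 0.48:
  ψ = 0.480: g = 0.0766, g' = -0.681 → ψ = 0.592
  ψ = 0.592: g = -0.0028, g' = -0.739 → ψ = 0.589
Converged at ψ = 0.589.

two-phase, V/F = 0.589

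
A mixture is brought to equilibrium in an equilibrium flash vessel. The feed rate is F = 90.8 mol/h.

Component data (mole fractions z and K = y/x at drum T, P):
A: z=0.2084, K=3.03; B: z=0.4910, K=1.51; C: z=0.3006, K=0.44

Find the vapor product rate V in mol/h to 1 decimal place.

Rachford–Rice: g(β) = Σ zᵢ(Kᵢ−1)/(1+β(Kᵢ−1)) = 0.
Check two-phase: ΣzᵢKᵢ = 1.5051 > 1 and Σzᵢ/Kᵢ = 1.0771 > 1, so g(0) = 0.5051 > 0 and g(1) = -0.0771 < 0.
Iterate (Newton) starting at β = 0.7:
  β = 0.7000: g = 0.08241, g' = -0.4709 → β = 0.8750
  β = 0.8750: g = -0.00455, g' = -0.5349 → β = 0.8665
Converged at β = 0.8665.
Then V = β·F = 0.8665·90.8 = 78.7 mol/h and L = F − V = 12.1 mol/h.

V = 78.7 mol/h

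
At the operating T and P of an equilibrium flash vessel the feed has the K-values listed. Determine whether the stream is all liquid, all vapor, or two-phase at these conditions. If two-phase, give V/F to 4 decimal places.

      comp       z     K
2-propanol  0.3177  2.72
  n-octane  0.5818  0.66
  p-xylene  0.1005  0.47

ΣzᵢKᵢ = 1.2954; Σzᵢ/Kᵢ = 1.2121.
Both exceed 1, so a two-phase solution exists.
Newton iteration, ψ⁰ = 0.47:
  ψ = 0.4700: g = -0.00420, g' = -0.4327 → ψ = 0.4603
Converged at ψ = 0.4603.

two-phase, V/F = 0.4603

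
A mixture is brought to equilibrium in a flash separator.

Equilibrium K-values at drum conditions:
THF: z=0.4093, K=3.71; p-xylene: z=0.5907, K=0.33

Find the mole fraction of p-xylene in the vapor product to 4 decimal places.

Rachford–Rice: g(V/F) = Σ zᵢ(Kᵢ−1)/(1+V/F(Kᵢ−1)) = 0.
g(0) = ΣzᵢKᵢ − 1 = 0.7134 and g(1) = 1 − Σzᵢ/Kᵢ = -0.9003, so a root lies in (0, 1).
Newton iteration, V/F⁰ = 0.64:
  V/F = 0.6400: g = -0.28723, g' = -1.2147 → V/F = 0.4036
  V/F = 0.4036: g = -0.01263, g' = -1.1839 → V/F = 0.3929
Converged at V/F = 0.3929.
Compositions from xᵢ = zᵢ/(1+V/F(Kᵢ−1)), yᵢ = Kᵢxᵢ:
  THF: x = 0.1982, y = 0.7354
  p-xylene: x = 0.8018, y = 0.2646

y_p-xylene = 0.2646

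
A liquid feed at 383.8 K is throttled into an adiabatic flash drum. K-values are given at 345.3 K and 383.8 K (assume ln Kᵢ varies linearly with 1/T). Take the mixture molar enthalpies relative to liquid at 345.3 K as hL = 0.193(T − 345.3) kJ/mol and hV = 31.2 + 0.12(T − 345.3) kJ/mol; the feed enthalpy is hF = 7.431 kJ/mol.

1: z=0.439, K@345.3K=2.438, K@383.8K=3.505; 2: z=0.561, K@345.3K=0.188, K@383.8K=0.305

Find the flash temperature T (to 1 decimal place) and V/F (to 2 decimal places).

Adiabatic flash: solve Rachford–Rice at each trial T, then check hF = ψ·hV(T) + (1−ψ)·hL(T).
  T = 345.3 K: K = (2.438, 0.188), RR gives ψ = 0.151, H_out = 4.696 kJ/mol
  T = 383.8 K: K = (3.505, 0.305), RR gives ψ = 0.408, H_out = 19.005 kJ/mol
  T = 364.6 K: K = (2.953, 0.243), RR gives ψ = 0.292, H_out = 12.436 kJ/mol
  T = 355.0 K: K = (2.691, 0.214), RR gives ψ = 0.227, H_out = 8.800 kJ/mol
  T = 350.1 K: K = (2.562, 0.201), RR gives ψ = 0.190, H_out = 6.794 kJ/mol
  T = 352.6 K: K = (2.628, 0.208), RR gives ψ = 0.209, H_out = 7.832 kJ/mol
  T = 351.4 K: K = (2.596, 0.204), RR gives ψ = 0.200, H_out = 7.338 kJ/mol
Linear interpolation between T = 351.4 (H_out = 7.338) and T = 352.6 (H_out = 7.832) on hF = 7.431 gives T ≈ 351.6 K, at which ψ = 0.20.

T = 351.6 K, V/F = 0.20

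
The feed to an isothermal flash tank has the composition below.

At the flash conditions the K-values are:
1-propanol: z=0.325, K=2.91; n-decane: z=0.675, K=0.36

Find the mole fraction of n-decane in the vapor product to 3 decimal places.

y_n-decane = 0.270

Iterate (Newton) starting at ψ = 0.5:
  ψ = 0.500: g = -0.3178, g' = -0.908 → ψ = 0.150
  ψ = 0.150: g = 0.0046, g' = -1.055 → ψ = 0.154
Converged at ψ = 0.154.
Compositions from xᵢ = zᵢ/(1+ψ(Kᵢ−1)), yᵢ = Kᵢxᵢ:
  1-propanol: x = 0.251, y = 0.730
  n-decane: x = 0.749, y = 0.270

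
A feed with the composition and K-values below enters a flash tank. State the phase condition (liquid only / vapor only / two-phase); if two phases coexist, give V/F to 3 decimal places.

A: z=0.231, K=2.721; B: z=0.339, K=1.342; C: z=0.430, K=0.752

vapor only

ΣzᵢKᵢ = 1.407; Σzᵢ/Kᵢ = 0.909.
Since Σzᵢ/Kᵢ < 1 the mixture is above its dew point — single vapor phase.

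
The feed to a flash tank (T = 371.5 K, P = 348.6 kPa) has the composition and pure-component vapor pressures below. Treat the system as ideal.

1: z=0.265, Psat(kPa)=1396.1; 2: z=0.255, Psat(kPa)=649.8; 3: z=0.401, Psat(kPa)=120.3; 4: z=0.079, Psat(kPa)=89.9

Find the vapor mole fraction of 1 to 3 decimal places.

Raoult's law: Kᵢ = Pᵢˢᵃᵗ/P = Pᵢˢᵃᵗ/348.6.
  K_1 = 1396.1/348.6 = 4.00488, K_2 = 649.8/348.6 = 1.86403, K_3 = 120.3/348.6 = 0.34509, K_4 = 89.9/348.6 = 0.25789
Let ψ = V/F and solve Σ zᵢ(Kᵢ−1)/(1+ψ(Kᵢ−1)) = 0.
g(0) = ΣzᵢKᵢ − 1 = 0.695 and g(1) = 1 − Σzᵢ/Kᵢ = -0.671, so a root lies in (0, 1).
Iterate (Newton) starting at ψ = 0.5:
  ψ = 0.500: g = -0.0116, g' = -0.965 → ψ = 0.488
Converged at ψ = 0.488.
Compositions from xᵢ = zᵢ/(1+ψ(Kᵢ−1)), yᵢ = Kᵢxᵢ:
  1: x = 0.107, y = 0.430
  2: x = 0.179, y = 0.334
  3: x = 0.589, y = 0.203
  4: x = 0.124, y = 0.032

y_1 = 0.430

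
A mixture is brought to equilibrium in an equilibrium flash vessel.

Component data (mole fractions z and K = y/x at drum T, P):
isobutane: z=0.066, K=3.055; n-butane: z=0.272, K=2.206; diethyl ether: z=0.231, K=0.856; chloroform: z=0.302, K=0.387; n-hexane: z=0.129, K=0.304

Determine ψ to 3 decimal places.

ψ = 0.217

Rachford–Rice: g(ψ) = Σ zᵢ(Kᵢ−1)/(1+ψ(Kᵢ−1)) = 0.
g(0) = ΣzᵢKᵢ − 1 = 0.155 and g(1) = 1 − Σzᵢ/Kᵢ = -0.619, so a root lies in (0, 1).
Iterate (Newton) starting at ψ = 0.5:
  ψ = 0.500: g = -0.1690, g' = -0.610 → ψ = 0.223
  ψ = 0.223: g = -0.0037, g' = -0.622 → ψ = 0.217
Converged at ψ = 0.217.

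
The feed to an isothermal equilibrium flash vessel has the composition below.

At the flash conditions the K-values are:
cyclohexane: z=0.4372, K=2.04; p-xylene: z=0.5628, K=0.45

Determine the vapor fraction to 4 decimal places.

Let ψ = V/F and solve Σ zᵢ(Kᵢ−1)/(1+ψ(Kᵢ−1)) = 0.
Feasibility: ΣzᵢKᵢ = 1.1451, Σzᵢ/Kᵢ = 1.4650 — both > 1, two phases present.
Binary case is linear: z₁(K₁−1)(1+ψ(K₂−1)) + z₂(K₂−1)(1+ψ(K₁−1)) = 0
⇒ ψ = [z₁(K₁−1)+z₂(K₂−1)] / [−(K₁−1)(K₂−1)] = 0.14515/0.57200 = 0.2538

ψ = 0.2538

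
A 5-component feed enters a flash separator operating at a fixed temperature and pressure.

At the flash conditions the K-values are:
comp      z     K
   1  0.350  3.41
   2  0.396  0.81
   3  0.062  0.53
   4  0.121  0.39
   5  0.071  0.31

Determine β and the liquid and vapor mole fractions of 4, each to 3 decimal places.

Newton iteration, β⁰ = 0.5:
  β = 0.500: g = 0.0803, g' = -0.631 → β = 0.627
  β = 0.627: g = 0.0031, g' = -0.591 → β = 0.633
Converged at β = 0.633.
Compositions from xᵢ = zᵢ/(1+β(Kᵢ−1)), yᵢ = Kᵢxᵢ:
  1: x = 0.139, y = 0.473
  2: x = 0.450, y = 0.365
  3: x = 0.088, y = 0.047
  4: x = 0.197, y = 0.077
  5: x = 0.126, y = 0.039

β = 0.633, x_4 = 0.197, y_4 = 0.077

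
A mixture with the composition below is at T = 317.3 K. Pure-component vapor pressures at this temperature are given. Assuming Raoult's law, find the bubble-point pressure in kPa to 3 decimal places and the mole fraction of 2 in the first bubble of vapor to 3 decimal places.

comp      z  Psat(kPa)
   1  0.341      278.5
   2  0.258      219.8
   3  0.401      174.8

Pbub = 221.772 kPa, y_2 = 0.256

At the bubble point ψ → 0, so ΣzᵢKᵢ = 1 with Kᵢ = Pᵢˢᵃᵗ/P ⇒ P = ΣzᵢPᵢˢᵃᵗ.
P = 0.341·278.5 + 0.258·219.8 + 0.401·174.8 = 221.772 kPa
yᵢ = zᵢPᵢˢᵃᵗ/P ⇒ y_2 = 0.258·219.8/221.772 = 0.256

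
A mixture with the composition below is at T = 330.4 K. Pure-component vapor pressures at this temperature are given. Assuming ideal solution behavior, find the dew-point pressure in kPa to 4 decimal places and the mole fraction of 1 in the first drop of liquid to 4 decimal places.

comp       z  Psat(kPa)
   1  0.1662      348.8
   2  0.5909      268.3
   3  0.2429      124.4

Pdew = 215.9152 kPa, x_1 = 0.1029

At the dew point ψ → 1, so Σzᵢ/Kᵢ = 1 with Kᵢ = Pᵢˢᵃᵗ/P ⇒ 1/P = Σzᵢ/Pᵢˢᵃᵗ.
1/P = 0.1662/348.8 + 0.5909/268.3 + 0.2429/124.4 = 0.0046314 ⇒ P = 215.9152 kPa
xᵢ = zᵢP/Pᵢˢᵃᵗ ⇒ x_1 = 0.1662·215.9152/348.8 = 0.1029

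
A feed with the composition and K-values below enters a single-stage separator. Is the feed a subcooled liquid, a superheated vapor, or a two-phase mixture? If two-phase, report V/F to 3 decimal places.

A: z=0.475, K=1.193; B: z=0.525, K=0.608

subcooled liquid

ΣzᵢKᵢ = 0.886; Σzᵢ/Kᵢ = 1.262.
Since ΣzᵢKᵢ < 1 the mixture is below its bubble point — single liquid phase.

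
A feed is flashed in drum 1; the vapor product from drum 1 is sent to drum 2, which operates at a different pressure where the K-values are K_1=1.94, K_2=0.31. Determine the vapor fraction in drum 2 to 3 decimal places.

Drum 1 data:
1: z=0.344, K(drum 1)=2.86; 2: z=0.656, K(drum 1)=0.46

V/F (drum 2) = 0.553

Drum 1:
Let ψ₁ = V/F and solve Σ zᵢ(Kᵢ−1)/(1+ψ₁(Kᵢ−1)) = 0.
g(0) = ΣzᵢKᵢ − 1 = 0.286 and g(1) = 1 − Σzᵢ/Kᵢ = -0.546, so a root lies in (0, 1).
Binary case is linear: z₁(K₁−1)(1+ψ₁(K₂−1)) + z₂(K₂−1)(1+ψ₁(K₁−1)) = 0
⇒ ψ₁ = [z₁(K₁−1)+z₂(K₂−1)] / [−(K₁−1)(K₂−1)] = 0.2856/1.0044 = 0.284
Drum-1 compositions:
  1: x = 0.225, y = 0.643
  2: x = 0.775, y = 0.357
Drum-2 feed = drum-1 vapor: z₂ = (0.6435, 0.3565).
Drum 2:
Binary case is linear: z₁(K₁−1)(1+ψ₂(K₂−1)) + z₂(K₂−1)(1+ψ₂(K₁−1)) = 0
⇒ ψ₂ = [z₁(K₁−1)+z₂(K₂−1)] / [−(K₁−1)(K₂−1)] = 0.3589/0.6486 = 0.553
  1: x = 0.423, y = 0.821
  2: x = 0.577, y = 0.179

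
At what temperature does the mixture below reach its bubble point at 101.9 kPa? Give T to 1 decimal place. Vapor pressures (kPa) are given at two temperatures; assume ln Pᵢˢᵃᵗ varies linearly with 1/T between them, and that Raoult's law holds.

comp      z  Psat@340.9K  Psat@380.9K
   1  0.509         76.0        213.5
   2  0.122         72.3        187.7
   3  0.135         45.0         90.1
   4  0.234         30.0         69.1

Bubble-point temperature: ΣzᵢPᵢˢᵃᵗ(T) = P. Interpolate ln Pᵢˢᵃᵗ = aᵢ + bᵢ/T.
  T = 340.9 K: ΣzᵢPᵢˢᵃᵗ = 60.60 kPa
  T = 380.9 K: ΣzᵢPᵢˢᵃᵗ = 159.90 kPa
  T = 360.9 K: ΣzᵢPᵢˢᵃᵗ = 100.98 kPa
  T = 370.9 K: ΣzᵢPᵢˢᵃᵗ = 127.82 kPa
  T = 365.9 K: ΣzᵢPᵢˢᵃᵗ = 113.78 kPa
  T = 363.4 K: ΣzᵢPᵢˢᵃᵗ = 107.23 kPa
Interpolating between 360.9 K and 363.4 K gives T ≈ 361.3 K.

T = 361.3 K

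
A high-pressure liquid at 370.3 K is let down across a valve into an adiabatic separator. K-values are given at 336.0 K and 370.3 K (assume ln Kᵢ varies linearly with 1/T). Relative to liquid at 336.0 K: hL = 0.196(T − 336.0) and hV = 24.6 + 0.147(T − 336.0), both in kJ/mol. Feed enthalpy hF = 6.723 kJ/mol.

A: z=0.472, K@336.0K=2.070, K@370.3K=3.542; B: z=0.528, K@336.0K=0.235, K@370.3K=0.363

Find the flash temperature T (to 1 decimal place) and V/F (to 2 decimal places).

T = 342.1 K, V/F = 0.23

Adiabatic flash: solve Rachford–Rice at each trial T, then check hF = ψ·hV(T) + (1−ψ)·hL(T).
  T = 336.0 K: K = (2.070, 0.235), RR gives ψ = 0.124, H_out = 3.039 kJ/mol
  T = 370.3 K: K = (3.542, 0.363), RR gives ψ = 0.533, H_out = 18.945 kJ/mol
  T = 353.1 K: K = (2.741, 0.295), RR gives ψ = 0.366, H_out = 12.054 kJ/mol
  T = 344.6 K: K = (2.392, 0.264), RR gives ψ = 0.262, H_out = 8.027 kJ/mol
  T = 340.3 K: K = (2.227, 0.249), RR gives ψ = 0.199, H_out = 5.687 kJ/mol
  T = 342.5 K: K = (2.311, 0.257), RR gives ψ = 0.232, H_out = 6.916 kJ/mol
  T = 341.4 K: K = (2.269, 0.253), RR gives ψ = 0.216, H_out = 6.311 kJ/mol
Linear interpolation between T = 341.4 (H_out = 6.311) and T = 342.5 (H_out = 6.916) on hF = 6.723 gives T ≈ 342.1 K, at which ψ = 0.23.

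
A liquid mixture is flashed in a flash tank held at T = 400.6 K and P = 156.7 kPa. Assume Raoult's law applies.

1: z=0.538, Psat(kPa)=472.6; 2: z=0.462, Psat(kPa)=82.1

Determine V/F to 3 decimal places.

Raoult's law: Kᵢ = Pᵢˢᵃᵗ/P = Pᵢˢᵃᵗ/156.7.
  K_1 = 472.6/156.7 = 3.01595, K_2 = 82.1/156.7 = 0.52393
Binary case is linear: z₁(K₁−1)(1+V/F(K₂−1)) + z₂(K₂−1)(1+V/F(K₁−1)) = 0
⇒ V/F = [z₁(K₁−1)+z₂(K₂−1)] / [−(K₁−1)(K₂−1)] = 0.8646/0.9597 = 0.901

V/F = 0.901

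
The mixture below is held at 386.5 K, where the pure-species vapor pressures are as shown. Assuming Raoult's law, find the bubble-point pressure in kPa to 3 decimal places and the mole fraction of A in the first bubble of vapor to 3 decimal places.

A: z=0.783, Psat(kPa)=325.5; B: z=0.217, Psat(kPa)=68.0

At the bubble point ψ → 0, so ΣzᵢKᵢ = 1 with Kᵢ = Pᵢˢᵃᵗ/P ⇒ P = ΣzᵢPᵢˢᵃᵗ.
P = 0.783·325.5 + 0.217·68.0 = 269.623 kPa
yᵢ = zᵢPᵢˢᵃᵗ/P ⇒ y_A = 0.783·325.5/269.623 = 0.945

Pbub = 269.623 kPa, y_A = 0.945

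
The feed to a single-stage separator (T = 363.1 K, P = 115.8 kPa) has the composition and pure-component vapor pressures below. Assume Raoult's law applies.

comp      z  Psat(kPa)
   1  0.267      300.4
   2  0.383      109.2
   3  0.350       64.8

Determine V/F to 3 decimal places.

V/F = 0.553

Raoult's law: Kᵢ = Pᵢˢᵃᵗ/P = Pᵢˢᵃᵗ/115.8.
  K_1 = 300.4/115.8 = 2.59413, K_2 = 109.2/115.8 = 0.94301, K_3 = 64.8/115.8 = 0.55959
Newton–Raphson from V/F = 0.5:
  V/F = 0.500: g = 0.0167, g' = -0.323 → V/F = 0.552
  V/F = 0.552: g = 0.0003, g' = -0.312 → V/F = 0.553
Converged at V/F = 0.553.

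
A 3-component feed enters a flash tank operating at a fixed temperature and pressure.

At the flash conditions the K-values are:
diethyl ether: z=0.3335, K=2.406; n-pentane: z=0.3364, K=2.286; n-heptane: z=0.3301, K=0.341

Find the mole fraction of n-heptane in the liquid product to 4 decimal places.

x_n-heptane = 0.6711

Rachford–Rice: g(ψ) = Σ zᵢ(Kᵢ−1)/(1+ψ(Kᵢ−1)) = 0.
Feasibility: ΣzᵢKᵢ = 1.6840, Σzᵢ/Kᵢ = 1.2538 — both > 1, two phases present.
Iterate (Newton) starting at ψ = 0.32:
  ψ = 0.3200: g = 0.35421, g' = -0.8230 → ψ = 0.7504
  ψ = 0.7504: g = 0.01800, g' = -0.8612 → ψ = 0.7713
  ψ = 0.7713: g = -0.00024, g' = -0.8848 → ψ = 0.7710
Converged at ψ = 0.7710.
Compositions from xᵢ = zᵢ/(1+ψ(Kᵢ−1)), yᵢ = Kᵢxᵢ:
  diethyl ether: x = 0.1600, y = 0.3850
  n-pentane: x = 0.1689, y = 0.3861
  n-heptane: x = 0.6711, y = 0.2288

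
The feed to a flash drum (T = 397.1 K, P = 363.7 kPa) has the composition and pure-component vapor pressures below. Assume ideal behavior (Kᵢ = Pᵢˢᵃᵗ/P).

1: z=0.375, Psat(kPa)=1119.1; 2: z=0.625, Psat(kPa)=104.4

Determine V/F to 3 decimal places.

V/F = 0.225

Raoult's law: Kᵢ = Pᵢˢᵃᵗ/P = Pᵢˢᵃᵗ/363.7.
  K_1 = 1119.1/363.7 = 3.07699, K_2 = 104.4/363.7 = 0.28705
Material balance + equilibrium reduce to Σ zᵢ(Kᵢ−1)/(1+V/F(Kᵢ−1)) = 0.
Feasibility: ΣzᵢKᵢ = 1.333, Σzᵢ/Kᵢ = 2.299 — both > 1, two phases present.
Newton iteration, V/F⁰ = 0.53:
  V/F = 0.530: g = -0.3455, g' = -1.187 → V/F = 0.239
  V/F = 0.239: g = -0.0166, g' = -1.184 → V/F = 0.225
Converged at V/F = 0.225.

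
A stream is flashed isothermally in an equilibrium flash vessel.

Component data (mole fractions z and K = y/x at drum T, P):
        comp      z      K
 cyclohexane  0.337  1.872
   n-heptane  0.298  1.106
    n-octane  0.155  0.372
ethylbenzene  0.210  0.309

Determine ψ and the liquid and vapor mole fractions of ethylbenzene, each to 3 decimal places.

ψ = 0.204, x_ethylbenzene = 0.244, y_ethylbenzene = 0.076

Let ψ = V/F and solve Σ zᵢ(Kᵢ−1)/(1+ψ(Kᵢ−1)) = 0.
Feasibility: ΣzᵢKᵢ = 1.083, Σzᵢ/Kᵢ = 1.546 — both > 1, two phases present.
Newton iteration, ψ⁰ = 0.66:
  ψ = 0.660: g = -0.2170, g' = -0.623 → ψ = 0.312
  ψ = 0.312: g = -0.0444, g' = -0.419 → ψ = 0.206
  ψ = 0.206: g = -0.0009, g' = -0.404 → ψ = 0.204
Converged at ψ = 0.204.
Compositions from xᵢ = zᵢ/(1+ψ(Kᵢ−1)), yᵢ = Kᵢxᵢ:
  cyclohexane: x = 0.286, y = 0.536
  n-heptane: x = 0.292, y = 0.323
  n-octane: x = 0.178, y = 0.066
  ethylbenzene: x = 0.244, y = 0.076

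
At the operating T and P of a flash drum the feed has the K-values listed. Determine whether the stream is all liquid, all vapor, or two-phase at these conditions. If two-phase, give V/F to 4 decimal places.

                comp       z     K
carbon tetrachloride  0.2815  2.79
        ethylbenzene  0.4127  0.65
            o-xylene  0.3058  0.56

two-phase, V/F = 0.3222

ΣzᵢKᵢ = 1.2249; Σzᵢ/Kᵢ = 1.2819.
Both exceed 1, so a two-phase solution exists.
Let ψ = V/F and solve Σ zᵢ(Kᵢ−1)/(1+ψ(Kᵢ−1)) = 0.
Newton iteration, ψ⁰ = 0.5:
  ψ = 0.5000: g = -0.08169, g' = -0.4228 → ψ = 0.3068
  ψ = 0.3068: g = 0.00790, g' = -0.5184 → ψ = 0.3220
  ψ = 0.3220: g = 0.00008, g' = -0.5075 → ψ = 0.3222
Converged at ψ = 0.3222.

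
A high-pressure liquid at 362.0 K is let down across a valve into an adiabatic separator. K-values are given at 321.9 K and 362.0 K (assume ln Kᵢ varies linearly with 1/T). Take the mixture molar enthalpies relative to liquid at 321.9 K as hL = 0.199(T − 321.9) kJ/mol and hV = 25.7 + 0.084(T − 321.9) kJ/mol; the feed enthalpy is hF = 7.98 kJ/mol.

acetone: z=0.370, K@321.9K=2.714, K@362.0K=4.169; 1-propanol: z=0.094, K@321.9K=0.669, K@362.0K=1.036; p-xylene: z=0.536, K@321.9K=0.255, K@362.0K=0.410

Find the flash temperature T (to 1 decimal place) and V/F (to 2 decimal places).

T = 330.7 K, V/F = 0.25

Adiabatic flash: solve Rachford–Rice at each trial T, then check hF = ψ·hV(T) + (1−ψ)·hL(T).
  T = 321.9 K: K = (2.714, 0.669, 0.255), RR gives ψ = 0.171, H_out = 4.391 kJ/mol
  T = 362.0 K: K = (4.169, 1.036, 0.410), RR gives ψ = 0.509, H_out = 18.716 kJ/mol
  T = 341.9 K: K = (3.405, 0.843, 0.328), RR gives ψ = 0.346, H_out = 12.085 kJ/mol
  T = 331.9 K: K = (3.050, 0.754, 0.290), RR gives ψ = 0.263, H_out = 8.452 kJ/mol
  T = 326.9 K: K = (2.880, 0.711, 0.272), RR gives ψ = 0.219, H_out = 6.489 kJ/mol
  T = 329.4 K: K = (2.964, 0.732, 0.281), RR gives ψ = 0.241, H_out = 7.485 kJ/mol
  T = 330.6 K: K = (3.005, 0.742, 0.285), RR gives ψ = 0.252, H_out = 7.953 kJ/mol
Linear interpolation between T = 330.6 (H_out = 7.953) and T = 331.9 (H_out = 8.452) on hF = 7.98 gives T ≈ 330.7 K, at which ψ = 0.25.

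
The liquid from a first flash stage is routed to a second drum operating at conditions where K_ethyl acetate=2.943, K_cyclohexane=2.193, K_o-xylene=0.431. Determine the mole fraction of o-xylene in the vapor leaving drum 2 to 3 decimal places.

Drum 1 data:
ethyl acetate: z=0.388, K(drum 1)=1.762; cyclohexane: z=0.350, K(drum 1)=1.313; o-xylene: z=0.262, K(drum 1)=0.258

y_o-xylene (drum 2) = 0.313

Drum 1:
Material balance + equilibrium reduce to Σ zᵢ(Kᵢ−1)/(1+ψ₁(Kᵢ−1)) = 0.
g(0) = ΣzᵢKᵢ − 1 = 0.211 and g(1) = 1 − Σzᵢ/Kᵢ = -0.502, so a root lies in (0, 1).
Newton–Raphson from ψ₁ = 0.5:
  ψ₁ = 0.500: g = -0.0003, g' = -0.508 → ψ₁ = 0.499
Converged at ψ₁ = 0.499.
Drum-1 compositions:
  ethyl acetate: x = 0.281, y = 0.495
  cyclohexane: x = 0.303, y = 0.397
  o-xylene: x = 0.416, y = 0.107
Drum-2 feed = drum-1 liquid: z₂ = (0.2810, 0.3027, 0.4163).
Drum 2:
Newton–Raphson from ψ₂ = 0.5:
  ψ₂ = 0.500: g = 0.1721, g' = -0.705 → ψ₂ = 0.744
  ψ₂ = 0.744: g = 0.0038, g' = -0.704 → ψ₂ = 0.749
Converged at ψ₂ = 0.749.
  ethyl acetate: x = 0.114, y = 0.337
  cyclohexane: x = 0.160, y = 0.350
  o-xylene: x = 0.726, y = 0.313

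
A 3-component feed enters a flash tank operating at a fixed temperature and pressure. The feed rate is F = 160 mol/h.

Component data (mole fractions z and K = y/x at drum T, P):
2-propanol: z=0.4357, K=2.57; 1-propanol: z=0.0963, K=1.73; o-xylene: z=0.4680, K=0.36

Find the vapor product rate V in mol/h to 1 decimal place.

Newton iteration, V/F⁰ = 0.5:
  V/F = 0.5000: g = -0.00575, g' = -0.7792 → V/F = 0.4926
Converged at V/F = 0.4926.
Then V = V/F·F = 0.4926·160 = 78.8 mol/h and L = F − V = 81.2 mol/h.

V = 78.8 mol/h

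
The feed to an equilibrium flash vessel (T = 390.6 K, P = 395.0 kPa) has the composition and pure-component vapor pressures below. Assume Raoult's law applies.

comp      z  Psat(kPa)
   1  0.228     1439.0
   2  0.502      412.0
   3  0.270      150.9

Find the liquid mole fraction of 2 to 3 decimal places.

x_2 = 0.490

Raoult's law: Kᵢ = Pᵢˢᵃᵗ/P = Pᵢˢᵃᵗ/395.0.
  K_1 = 1439.0/395.0 = 3.64304, K_2 = 412.0/395.0 = 1.04304, K_3 = 150.9/395.0 = 0.38203
Iterate (Newton) starting at ψ = 0.5:
  ψ = 0.500: g = 0.0393, g' = -0.512 → ψ = 0.577
  ψ = 0.577: g = 0.0006, g' = -0.500 → ψ = 0.578
Converged at ψ = 0.578.
Compositions from xᵢ = zᵢ/(1+ψ(Kᵢ−1)), yᵢ = Kᵢxᵢ:
  1: x = 0.090, y = 0.329
  2: x = 0.490, y = 0.511
  3: x = 0.420, y = 0.160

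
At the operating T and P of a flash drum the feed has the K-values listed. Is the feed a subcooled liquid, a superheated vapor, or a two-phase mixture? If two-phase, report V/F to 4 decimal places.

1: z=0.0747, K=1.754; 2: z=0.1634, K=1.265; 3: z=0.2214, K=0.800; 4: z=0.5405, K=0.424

subcooled liquid

ΣzᵢKᵢ = 0.7440; Σzᵢ/Kᵢ = 1.7233.
Since ΣzᵢKᵢ < 1 the mixture is below its bubble point — single liquid phase.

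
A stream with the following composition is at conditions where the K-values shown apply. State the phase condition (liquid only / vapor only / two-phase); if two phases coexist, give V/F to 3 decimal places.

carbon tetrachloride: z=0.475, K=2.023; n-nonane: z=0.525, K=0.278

two-phase, V/F = 0.145

ΣzᵢKᵢ = 1.107; Σzᵢ/Kᵢ = 2.123.
Both exceed 1, so a two-phase solution exists.
Let ψ = V/F and solve Σ zᵢ(Kᵢ−1)/(1+ψ(Kᵢ−1)) = 0.
Binary case is linear: z₁(K₁−1)(1+ψ(K₂−1)) + z₂(K₂−1)(1+ψ(K₁−1)) = 0
⇒ ψ = [z₁(K₁−1)+z₂(K₂−1)] / [−(K₁−1)(K₂−1)] = 0.1069/0.7386 = 0.145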